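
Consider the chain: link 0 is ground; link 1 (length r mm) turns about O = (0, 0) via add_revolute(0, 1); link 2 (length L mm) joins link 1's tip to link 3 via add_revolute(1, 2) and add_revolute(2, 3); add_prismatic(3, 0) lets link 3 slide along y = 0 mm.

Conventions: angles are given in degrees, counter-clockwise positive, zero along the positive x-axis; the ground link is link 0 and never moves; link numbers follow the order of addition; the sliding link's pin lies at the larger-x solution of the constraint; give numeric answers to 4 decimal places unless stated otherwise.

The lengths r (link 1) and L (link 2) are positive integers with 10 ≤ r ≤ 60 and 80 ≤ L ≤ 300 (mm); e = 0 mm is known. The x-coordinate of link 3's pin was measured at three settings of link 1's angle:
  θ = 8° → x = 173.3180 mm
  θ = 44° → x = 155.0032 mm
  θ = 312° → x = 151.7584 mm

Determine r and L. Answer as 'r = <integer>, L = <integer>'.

constraint per measurement: (x − r cos θ)² + (r sin θ − e)² = L²
subtracting the θ₁ and θ₂ equations cancels the r² and L² terms:
r = (x₁² − x₂²) / (2[(x₁cos θ₁ + e sin θ₁) − (x₂cos θ₂ + e sin θ₂)]) = 50.0001 → r = 50
L² = (x₁ − r cos θ₁)² + (r sin θ₁ − e)² = 15376.0010 → L = 124.0000 → L = 124
check at θ₃=312°: x = 151.7584 (printed 151.7584) ✓

r = 50, L = 124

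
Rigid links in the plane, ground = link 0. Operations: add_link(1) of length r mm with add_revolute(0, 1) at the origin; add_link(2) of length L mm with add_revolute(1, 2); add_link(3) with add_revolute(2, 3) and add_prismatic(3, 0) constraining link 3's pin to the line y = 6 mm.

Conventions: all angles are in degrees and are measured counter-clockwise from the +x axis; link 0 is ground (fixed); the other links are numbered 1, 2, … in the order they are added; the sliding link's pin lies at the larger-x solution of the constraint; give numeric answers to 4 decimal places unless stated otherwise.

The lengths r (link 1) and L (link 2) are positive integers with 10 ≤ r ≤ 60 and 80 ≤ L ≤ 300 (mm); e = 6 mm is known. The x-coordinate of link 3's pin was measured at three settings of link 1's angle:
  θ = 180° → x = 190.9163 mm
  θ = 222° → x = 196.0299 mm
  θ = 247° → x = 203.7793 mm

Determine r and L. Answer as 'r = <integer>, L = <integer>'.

constraint per measurement: (x − r cos θ)² + (r sin θ − e)² = L²
subtracting the θ₁ and θ₂ equations cancels the r² and L² terms:
r = (x₁² − x₂²) / (2[(x₁cos θ₁ + e sin θ₁) − (x₂cos θ₂ + e sin θ₂)]) = 23.9999 → r = 24
L² = (x₁ − r cos θ₁)² + (r sin θ₁ − e)² = 46225.0160 → L = 215.0000 → L = 215
check at θ₃=247°: x = 203.7793 (printed 203.7793) ✓

r = 24, L = 215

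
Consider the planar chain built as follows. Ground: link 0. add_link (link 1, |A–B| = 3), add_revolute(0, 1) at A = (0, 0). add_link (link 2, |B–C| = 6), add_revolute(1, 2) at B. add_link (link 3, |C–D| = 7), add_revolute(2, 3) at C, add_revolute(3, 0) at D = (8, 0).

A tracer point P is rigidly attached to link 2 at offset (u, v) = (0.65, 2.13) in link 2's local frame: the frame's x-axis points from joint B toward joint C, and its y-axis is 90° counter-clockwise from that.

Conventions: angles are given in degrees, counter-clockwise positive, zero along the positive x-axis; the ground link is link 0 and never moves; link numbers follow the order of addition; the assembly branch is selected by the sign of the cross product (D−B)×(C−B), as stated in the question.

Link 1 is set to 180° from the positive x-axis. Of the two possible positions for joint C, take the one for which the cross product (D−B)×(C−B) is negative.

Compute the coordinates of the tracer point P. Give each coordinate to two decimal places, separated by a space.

A=(0,0), D=(8.00,0)
B = A + 3.00·(cos180°, sin180°) = (-3.0000, 0.0000)
|BD| = 11.0000
circle(B,6.00) ∩ circle(D,7.00): a=4.9091, h=3.4498
  candidates: C₊=(1.9091,3.4498) cross=37.947; C₋=(1.9091,-3.4498) cross=-37.947
  branch - wants cross < 0 → take C=(1.9091,-3.4498) (cross=-37.947)
ex = (C−B)/|BC| = (0.8182,-0.5750); ey = (0.5750,0.8182)
P = B + 0.65·ex + 2.13·ey = (-1.2435,1.3690)

-1.24 1.37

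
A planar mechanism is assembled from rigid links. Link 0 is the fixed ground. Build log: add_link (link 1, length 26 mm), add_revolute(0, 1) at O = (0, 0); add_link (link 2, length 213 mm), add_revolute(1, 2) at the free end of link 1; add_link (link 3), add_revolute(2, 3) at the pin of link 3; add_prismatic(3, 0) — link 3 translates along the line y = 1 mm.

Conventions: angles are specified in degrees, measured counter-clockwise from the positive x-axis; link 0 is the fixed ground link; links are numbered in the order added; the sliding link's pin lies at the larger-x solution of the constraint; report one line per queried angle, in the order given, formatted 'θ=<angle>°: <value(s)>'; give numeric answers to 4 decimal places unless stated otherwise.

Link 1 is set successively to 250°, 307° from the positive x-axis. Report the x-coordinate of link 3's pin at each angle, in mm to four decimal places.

geometry: r = 26 mm, L = 213 mm, e = 1 mm
θ=250°: crank pin P = (r cos θ, r sin θ) = (-8.892524, -24.432008)
θ=250°: h = r sin θ − e = -24.432008 − 1 = -25.432008
θ=250°: x = r cos θ + √(L² − h²) = -8.892524 + 211.476270 = 202.583747
θ=307°: crank pin P = (r cos θ, r sin θ) = (15.647191, -20.764523)
θ=307°: h = r sin θ − e = -20.764523 − 1 = -21.764523
θ=307°: x = r cos θ + √(L² − h²) = 15.647191 + 211.885123 = 227.532314

θ=250°: 202.5837
θ=307°: 227.5323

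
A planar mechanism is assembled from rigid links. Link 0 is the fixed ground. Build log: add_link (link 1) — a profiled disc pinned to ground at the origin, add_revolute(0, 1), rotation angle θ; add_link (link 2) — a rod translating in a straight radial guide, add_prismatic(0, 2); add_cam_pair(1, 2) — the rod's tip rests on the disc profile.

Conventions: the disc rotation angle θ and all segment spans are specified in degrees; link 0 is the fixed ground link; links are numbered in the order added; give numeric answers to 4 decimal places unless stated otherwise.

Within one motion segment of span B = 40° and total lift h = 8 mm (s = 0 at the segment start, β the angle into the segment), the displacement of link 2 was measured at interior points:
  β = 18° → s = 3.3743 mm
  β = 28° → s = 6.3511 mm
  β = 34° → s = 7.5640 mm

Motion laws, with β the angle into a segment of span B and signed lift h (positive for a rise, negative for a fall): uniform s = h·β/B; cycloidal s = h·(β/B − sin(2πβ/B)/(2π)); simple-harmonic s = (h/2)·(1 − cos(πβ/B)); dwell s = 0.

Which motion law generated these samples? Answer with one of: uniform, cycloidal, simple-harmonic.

candidates at β/B = r: uniform s = h·r (linear in β); cycloidal s = h·(r − sin(2πr)/(2π)); simple-harmonic s = (h/2)(1 − cos(πr))
β=18°: printed 3.3743 | uniform 3.6000, cycloidal 3.2065, simple-harmonic 3.3743
β=28°: printed 6.3511 | uniform 5.6000, cycloidal 6.8109, simple-harmonic 6.3511
β=34°: printed 7.5640 | uniform 6.8000, cycloidal 7.8301, simple-harmonic 7.5640
only one law matches every sample → simple-harmonic

simple-harmonic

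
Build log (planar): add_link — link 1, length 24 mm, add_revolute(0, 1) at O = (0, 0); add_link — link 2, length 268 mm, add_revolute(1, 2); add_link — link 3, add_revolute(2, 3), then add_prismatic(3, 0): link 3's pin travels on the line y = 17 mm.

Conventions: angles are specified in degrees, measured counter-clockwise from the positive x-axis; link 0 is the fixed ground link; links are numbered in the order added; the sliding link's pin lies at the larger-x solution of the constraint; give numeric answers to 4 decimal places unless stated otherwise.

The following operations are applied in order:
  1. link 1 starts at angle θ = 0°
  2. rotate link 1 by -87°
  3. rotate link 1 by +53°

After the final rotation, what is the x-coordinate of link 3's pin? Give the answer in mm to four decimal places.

geometry: r = 24 mm, L = 268 mm, e = 17 mm; θ starts at 0°
rotate link 1 by -87°: θ ← 0° -87° = -87°
rotate link 1 by +53°: θ ← -87° +53° = -34°
crank pin P = (r cos θ, r sin θ) = (19.896902, -13.420630)
h = r sin θ − e = -13.420630 − 17 = -30.420630
x = r cos θ + √(L² − h²) = 19.896902 + 266.267883 = 286.164784

286.1648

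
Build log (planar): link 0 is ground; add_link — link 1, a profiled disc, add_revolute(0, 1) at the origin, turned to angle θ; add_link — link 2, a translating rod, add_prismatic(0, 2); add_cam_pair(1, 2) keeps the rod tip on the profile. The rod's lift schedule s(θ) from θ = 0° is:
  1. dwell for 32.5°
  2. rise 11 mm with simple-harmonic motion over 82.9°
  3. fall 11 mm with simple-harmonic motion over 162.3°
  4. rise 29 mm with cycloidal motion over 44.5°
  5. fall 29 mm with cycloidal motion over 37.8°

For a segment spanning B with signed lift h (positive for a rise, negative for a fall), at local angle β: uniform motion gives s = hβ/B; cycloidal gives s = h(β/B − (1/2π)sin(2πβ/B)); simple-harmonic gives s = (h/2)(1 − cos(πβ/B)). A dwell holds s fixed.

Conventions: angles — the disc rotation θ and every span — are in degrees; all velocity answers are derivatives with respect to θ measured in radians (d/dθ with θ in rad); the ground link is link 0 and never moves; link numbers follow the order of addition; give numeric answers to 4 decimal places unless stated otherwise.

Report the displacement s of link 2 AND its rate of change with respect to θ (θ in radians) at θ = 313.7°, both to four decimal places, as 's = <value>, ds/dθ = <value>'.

seg 1 [0°–32.5°] dwell: s stays 0.0000
seg 2 [32.5°–115.4°] simple-harmonic, h=11: full span → s += 11 → s = 11.0000
seg 3 [115.4°–277.7°] simple-harmonic, h=-11: full span → s += -11 → s = 0.0000
seg 4 [277.7°–322.2°] cycloidal, h=29: θ=313.7° here. β=36, B=44.5. 29·(0.8090 − sin(2π·0.8090)/(2π)) = 27.7628 → s = 27.7628
velocity in seg [277.7°–322.2°] (cycloidal), θ in radians: β = 36° = 0.6283 rad, B = 44.5° = 0.7767 rad; ds/dθ = (h/B)(1 − cos(2πβ/B)) = (29/0.7767)(1 − cos(2π·0.8090)) = 23.814344 mm/rad

s = 27.7628, ds/dθ = 23.8143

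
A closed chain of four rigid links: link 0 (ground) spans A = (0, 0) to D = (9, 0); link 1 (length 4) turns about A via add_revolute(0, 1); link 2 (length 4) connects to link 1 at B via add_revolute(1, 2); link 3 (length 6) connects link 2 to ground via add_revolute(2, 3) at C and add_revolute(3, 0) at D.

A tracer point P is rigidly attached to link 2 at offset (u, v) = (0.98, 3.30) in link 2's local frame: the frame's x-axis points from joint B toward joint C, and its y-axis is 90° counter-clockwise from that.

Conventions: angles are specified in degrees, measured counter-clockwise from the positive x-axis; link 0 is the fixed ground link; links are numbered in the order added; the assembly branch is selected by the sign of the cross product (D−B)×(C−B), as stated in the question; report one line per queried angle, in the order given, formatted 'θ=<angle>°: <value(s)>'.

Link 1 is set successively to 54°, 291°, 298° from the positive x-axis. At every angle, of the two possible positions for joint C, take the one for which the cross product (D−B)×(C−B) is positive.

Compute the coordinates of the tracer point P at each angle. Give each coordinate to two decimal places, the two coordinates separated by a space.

A=(0,0), D=(9.00,0)
θ=54°: B = A + 4.00·(cos54°, sin54°) = (2.3511, 3.2361)
θ=54°: |BD| = 7.3946
θ=54°: circle(B,4.00) ∩ circle(D,6.00): a=2.3449, h=3.2406
θ=54°:   candidates: C₊=(5.8778,5.1236) cross=23.963; C₋=(3.0414,-0.7039) cross=-23.963
θ=54°:   branch + wants cross > 0 → take C=(5.8778,5.1236) (cross=23.963)
θ=54°: ex = (C−B)/|BC| = (0.8817,0.4719); ey = (-0.4719,0.8817)
θ=54°: P = B + 0.98·ex + 3.30·ey = (1.6579,6.6080)
θ=291°: B = A + 4.00·(cos291°, sin291°) = (1.4335, -3.7343)
θ=291°: |BD| = 8.4379
θ=291°: circle(B,4.00) ∩ circle(D,6.00): a=3.0338, h=2.6069
θ=291°:   candidates: C₊=(3.0002,-0.0539) cross=21.997; C₋=(5.3077,-4.7294) cross=-21.997
θ=291°:   branch + wants cross > 0 → take C=(3.0002,-0.0539) (cross=21.997)
θ=291°: ex = (C−B)/|BC| = (0.3917,0.9201); ey = (-0.9201,0.3917)
θ=291°: P = B + 0.98·ex + 3.30·ey = (-1.2190,-1.5400)
θ=298°: B = A + 4.00·(cos298°, sin298°) = (1.8779, -3.5318)
θ=298°: |BD| = 7.9497
θ=298°: circle(B,4.00) ∩ circle(D,6.00): a=2.7170, h=2.9357
θ=298°:   candidates: C₊=(3.0078,0.3053) cross=23.338; C₋=(5.6162,-4.9548) cross=-23.338
θ=298°:   branch + wants cross > 0 → take C=(3.0078,0.3053) (cross=23.338)
θ=298°: ex = (C−B)/|BC| = (0.2825,0.9593); ey = (-0.9593,0.2825)
θ=298°: P = B + 0.98·ex + 3.30·ey = (-1.0109,-1.6595)

θ=54°: 1.66 6.61
θ=291°: -1.22 -1.54
θ=298°: -1.01 -1.66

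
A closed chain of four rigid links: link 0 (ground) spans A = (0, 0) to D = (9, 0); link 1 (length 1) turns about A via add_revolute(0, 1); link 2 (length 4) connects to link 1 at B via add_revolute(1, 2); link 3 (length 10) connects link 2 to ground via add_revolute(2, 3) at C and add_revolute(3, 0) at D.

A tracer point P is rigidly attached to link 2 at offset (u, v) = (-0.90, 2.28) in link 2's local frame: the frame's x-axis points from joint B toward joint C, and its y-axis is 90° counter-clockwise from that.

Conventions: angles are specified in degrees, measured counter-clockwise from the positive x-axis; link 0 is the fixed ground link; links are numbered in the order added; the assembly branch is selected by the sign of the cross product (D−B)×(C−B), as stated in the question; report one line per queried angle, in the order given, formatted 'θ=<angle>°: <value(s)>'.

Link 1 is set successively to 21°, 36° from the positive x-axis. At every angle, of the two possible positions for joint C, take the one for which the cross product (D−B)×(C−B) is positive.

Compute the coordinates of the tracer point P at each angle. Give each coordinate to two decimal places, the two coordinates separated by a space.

A=(0,0), D=(9.00,0)
θ=21°: B = A + 1.00·(cos21°, sin21°) = (0.9336, 0.3584)
θ=21°: |BD| = 8.0744
θ=21°: circle(B,4.00) ∩ circle(D,10.00): a=-1.1645, h=3.8268
θ=21°:   candidates: C₊=(-0.0599,4.2330) cross=30.899; C₋=(-0.3996,-3.4129) cross=-30.899
θ=21°:   branch + wants cross > 0 → take C=(-0.0599,4.2330) (cross=30.899)
θ=21°: ex = (C−B)/|BC| = (-0.2484,0.9687); ey = (-0.9687,-0.2484)
θ=21°: P = B + -0.90·ex + 2.28·ey = (-1.0515,-1.0797)
θ=36°: B = A + 1.00·(cos36°, sin36°) = (0.8090, 0.5878)
θ=36°: |BD| = 8.2120
θ=36°: circle(B,4.00) ∩ circle(D,10.00): a=-1.0084, h=3.8708
θ=36°:   candidates: C₊=(0.0802,4.5208) cross=31.787; C₋=(-0.4739,-3.2009) cross=-31.787
θ=36°:   branch + wants cross > 0 → take C=(0.0802,4.5208) (cross=31.787)
θ=36°: ex = (C−B)/|BC| = (-0.1822,0.9833); ey = (-0.9833,-0.1822)
θ=36°: P = B + -0.90·ex + 2.28·ey = (-1.2688,-0.7126)

θ=21°: -1.05 -1.08
θ=36°: -1.27 -0.71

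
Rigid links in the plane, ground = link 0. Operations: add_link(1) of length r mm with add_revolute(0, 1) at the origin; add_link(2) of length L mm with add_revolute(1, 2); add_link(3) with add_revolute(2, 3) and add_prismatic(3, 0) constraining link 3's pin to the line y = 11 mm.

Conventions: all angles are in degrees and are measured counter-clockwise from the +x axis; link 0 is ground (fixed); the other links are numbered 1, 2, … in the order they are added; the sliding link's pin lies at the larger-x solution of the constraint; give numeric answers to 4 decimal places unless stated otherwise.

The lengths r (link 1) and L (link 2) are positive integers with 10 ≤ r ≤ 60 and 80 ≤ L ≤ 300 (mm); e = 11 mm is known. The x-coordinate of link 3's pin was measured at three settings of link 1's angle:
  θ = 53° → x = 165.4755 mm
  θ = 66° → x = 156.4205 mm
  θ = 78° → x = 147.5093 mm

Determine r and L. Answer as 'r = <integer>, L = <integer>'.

constraint per measurement: (x − r cos θ)² + (r sin θ − e)² = L²
subtracting the θ₁ and θ₂ equations cancels the r² and L² terms:
r = (x₁² − x₂²) / (2[(x₁cos θ₁ + e sin θ₁) − (x₂cos θ₂ + e sin θ₂)]) = 41.9999 → r = 42
L² = (x₁ − r cos θ₁)² + (r sin θ₁ − e)² = 20164.0080 → L = 142.0000 → L = 142
check at θ₃=78°: x = 147.5093 (printed 147.5093) ✓

r = 42, L = 142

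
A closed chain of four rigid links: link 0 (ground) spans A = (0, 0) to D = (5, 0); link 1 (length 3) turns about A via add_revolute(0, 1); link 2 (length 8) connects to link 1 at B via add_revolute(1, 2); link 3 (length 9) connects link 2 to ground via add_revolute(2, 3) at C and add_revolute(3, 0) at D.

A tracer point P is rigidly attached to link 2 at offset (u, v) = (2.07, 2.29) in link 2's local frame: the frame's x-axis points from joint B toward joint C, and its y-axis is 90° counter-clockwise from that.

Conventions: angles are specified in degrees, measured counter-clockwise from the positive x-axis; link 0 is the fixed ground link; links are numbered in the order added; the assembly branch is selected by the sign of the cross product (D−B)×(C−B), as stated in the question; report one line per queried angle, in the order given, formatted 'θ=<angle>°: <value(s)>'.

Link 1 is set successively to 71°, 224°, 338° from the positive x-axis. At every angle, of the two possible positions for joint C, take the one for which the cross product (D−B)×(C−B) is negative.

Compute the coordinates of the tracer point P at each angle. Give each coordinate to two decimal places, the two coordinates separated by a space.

A=(0,0), D=(5.00,0)
θ=71°: B = A + 3.00·(cos71°, sin71°) = (0.9767, 2.8366)
θ=71°: |BD| = 4.9227
θ=71°: circle(B,8.00) ∩ circle(D,9.00): a=0.7347, h=7.9662
θ=71°:   candidates: C₊=(6.1674,8.9240) cross=39.215; C₋=(-3.0131,-4.0975) cross=-39.215
θ=71°:   branch - wants cross < 0 → take C=(-3.0131,-4.0975) (cross=-39.215)
θ=71°: ex = (C−B)/|BC| = (-0.4987,-0.8668); ey = (0.8668,-0.4987)
θ=71°: P = B + 2.07·ex + 2.29·ey = (1.9292,-0.0997)
θ=224°: B = A + 3.00·(cos224°, sin224°) = (-2.1580, -2.0840)
θ=224°: |BD| = 7.4552
θ=224°: circle(B,8.00) ∩ circle(D,9.00): a=2.5875, h=7.5700
θ=224°:   candidates: C₊=(-1.7898,5.9075) cross=56.436; C₋=(2.4424,-8.6289) cross=-56.436
θ=224°:   branch - wants cross < 0 → take C=(2.4424,-8.6289) (cross=-56.436)
θ=224°: ex = (C−B)/|BC| = (0.5750,-0.8181); ey = (0.8181,0.5750)
θ=224°: P = B + 2.07·ex + 2.29·ey = (0.9058,-2.4606)
θ=338°: B = A + 3.00·(cos338°, sin338°) = (2.7816, -1.1238)
θ=338°: |BD| = 2.4869
θ=338°: circle(B,8.00) ∩ circle(D,9.00): a=-2.1745, h=7.6988
θ=338°:   candidates: C₊=(-2.6374,4.7613) cross=19.146; C₋=(4.3208,-8.9743) cross=-19.146
θ=338°:   branch - wants cross < 0 → take C=(4.3208,-8.9743) (cross=-19.146)
θ=338°: ex = (C−B)/|BC| = (0.1924,-0.9813); ey = (0.9813,0.1924)
θ=338°: P = B + 2.07·ex + 2.29·ey = (5.4271,-2.7145)

θ=71°: 1.93 -0.10
θ=224°: 0.91 -2.46
θ=338°: 5.43 -2.71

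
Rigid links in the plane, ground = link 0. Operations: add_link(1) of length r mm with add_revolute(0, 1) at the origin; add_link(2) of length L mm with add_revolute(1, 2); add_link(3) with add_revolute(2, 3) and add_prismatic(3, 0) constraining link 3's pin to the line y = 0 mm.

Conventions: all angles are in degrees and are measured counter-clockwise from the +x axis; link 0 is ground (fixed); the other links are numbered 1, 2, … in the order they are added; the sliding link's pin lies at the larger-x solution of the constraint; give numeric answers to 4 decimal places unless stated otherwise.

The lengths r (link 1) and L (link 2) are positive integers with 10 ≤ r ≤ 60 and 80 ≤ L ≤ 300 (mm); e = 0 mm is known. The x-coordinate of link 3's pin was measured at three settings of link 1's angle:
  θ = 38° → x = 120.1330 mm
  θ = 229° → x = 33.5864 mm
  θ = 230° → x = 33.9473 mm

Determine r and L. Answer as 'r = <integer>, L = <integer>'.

constraint per measurement: (x − r cos θ)² + (r sin θ − e)² = L²
subtracting the θ₁ and θ₂ equations cancels the r² and L² terms:
r = (x₁² − x₂²) / (2[(x₁cos θ₁ + e sin θ₁) − (x₂cos θ₂ + e sin θ₂)]) = 57.0000 → r = 57
L² = (x₁ − r cos θ₁)² + (r sin θ₁ − e)² = 6889.0028 → L = 83.0000 → L = 83
check at θ₃=230°: x = 33.9473 (printed 33.9473) ✓

r = 57, L = 83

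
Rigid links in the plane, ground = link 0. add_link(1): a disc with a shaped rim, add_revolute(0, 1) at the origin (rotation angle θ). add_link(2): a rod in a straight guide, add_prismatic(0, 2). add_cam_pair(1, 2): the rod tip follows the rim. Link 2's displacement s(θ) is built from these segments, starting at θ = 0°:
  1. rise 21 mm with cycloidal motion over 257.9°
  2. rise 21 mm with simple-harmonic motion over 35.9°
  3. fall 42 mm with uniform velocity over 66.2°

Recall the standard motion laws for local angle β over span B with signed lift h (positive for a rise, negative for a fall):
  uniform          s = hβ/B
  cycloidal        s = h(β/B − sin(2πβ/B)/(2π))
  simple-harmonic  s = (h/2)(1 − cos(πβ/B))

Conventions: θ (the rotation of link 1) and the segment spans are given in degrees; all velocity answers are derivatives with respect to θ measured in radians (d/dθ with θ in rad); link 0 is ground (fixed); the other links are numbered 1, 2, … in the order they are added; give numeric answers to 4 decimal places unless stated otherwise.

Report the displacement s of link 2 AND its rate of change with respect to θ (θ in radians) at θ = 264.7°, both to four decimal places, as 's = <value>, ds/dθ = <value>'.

segment 1 (0° to 257.9°, cycloidal, h = 21) is passed completely: s = 0.0000 + (21) = 21.0000
θ = 264.7° falls in segment 2 (257.9° to 293.8°, simple-harmonic, h = 21): β = 264.7 − 257.9 = 6.8°, B = 35.9°; Δs = 21/2·(1 − cos(π·0.1894)) = 1.8048; s = 21.0000 + 1.8048 = 22.8048
velocity in seg [257.9°–293.8°] (simple-harmonic), θ in radians: β = 6.8° = 0.1187 rad, B = 35.9° = 0.6266 rad; ds/dθ = (πh/(2B)) sin(πβ/B) = (π·21/(2·0.6266)) sin(π·0.1894) = 29.511508 mm/rad

s = 22.8048, ds/dθ = 29.5115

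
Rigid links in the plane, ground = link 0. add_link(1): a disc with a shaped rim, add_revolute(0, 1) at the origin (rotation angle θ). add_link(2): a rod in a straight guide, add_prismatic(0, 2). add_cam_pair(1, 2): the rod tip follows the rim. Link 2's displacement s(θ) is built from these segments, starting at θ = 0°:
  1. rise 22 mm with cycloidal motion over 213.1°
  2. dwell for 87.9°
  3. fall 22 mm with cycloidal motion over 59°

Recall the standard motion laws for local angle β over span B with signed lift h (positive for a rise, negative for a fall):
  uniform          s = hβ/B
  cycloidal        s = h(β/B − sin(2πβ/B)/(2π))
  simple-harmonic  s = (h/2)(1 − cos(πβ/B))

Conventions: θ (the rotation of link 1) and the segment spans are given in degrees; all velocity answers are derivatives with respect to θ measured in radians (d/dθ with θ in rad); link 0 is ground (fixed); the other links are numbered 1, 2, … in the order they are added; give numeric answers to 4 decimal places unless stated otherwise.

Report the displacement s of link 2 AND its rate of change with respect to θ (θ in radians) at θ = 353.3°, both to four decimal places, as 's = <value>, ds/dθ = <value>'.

segment 1 (0° to 213.1°, cycloidal, h = 22) is passed completely: s = 0.0000 + (22) = 22.0000
segment 2 (213.1° to 301°, dwell): s unchanged at 22.0000
θ = 353.3° falls in segment 3 (301° to 360°, cycloidal, h = -22): β = 353.3 − 301 = 52.3°, B = 59°; Δs = -22·(0.8864 − sin(2π·0.8864)/(2π)) = -21.7933; s = 22.0000 − 21.7933 = 0.2067
velocity in seg [301°–360°] (cycloidal), θ in radians: β = 52.3° = 0.9128 rad, B = 59° = 1.0297 rad; ds/dθ = (h/B)(1 − cos(2πβ/B)) = ((-22)/1.0297)(1 − cos(2π·0.8864)) = -5.211524 mm/rad

s = 0.2067, ds/dθ = -5.2115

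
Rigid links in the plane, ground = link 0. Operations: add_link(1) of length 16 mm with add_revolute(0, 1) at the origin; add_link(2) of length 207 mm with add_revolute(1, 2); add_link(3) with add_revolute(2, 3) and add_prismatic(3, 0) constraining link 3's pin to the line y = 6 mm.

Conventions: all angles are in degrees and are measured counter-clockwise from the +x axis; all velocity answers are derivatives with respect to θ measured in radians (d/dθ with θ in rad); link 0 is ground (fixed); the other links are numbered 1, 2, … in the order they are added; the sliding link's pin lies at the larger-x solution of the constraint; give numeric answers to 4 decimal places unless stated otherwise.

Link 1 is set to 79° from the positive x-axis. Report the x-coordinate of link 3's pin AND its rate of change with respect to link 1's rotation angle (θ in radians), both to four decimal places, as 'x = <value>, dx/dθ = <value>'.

geometry: r = 16 mm, L = 207 mm, e = 6 mm
crank pin P = (r cos θ, r sin θ) = (3.052944, 15.706035)
h = r sin θ − e = 15.706035 − 6 = 9.706035
x = r cos θ + √(L² − h²) = 3.052944 + 206.772321 = 209.825265
dx/dθ = −r sin θ − h·r cos θ/√(L² − h²) (θ in radians; h = 9.706035) = -15.849342

x = 209.8253, dx/dθ = -15.8493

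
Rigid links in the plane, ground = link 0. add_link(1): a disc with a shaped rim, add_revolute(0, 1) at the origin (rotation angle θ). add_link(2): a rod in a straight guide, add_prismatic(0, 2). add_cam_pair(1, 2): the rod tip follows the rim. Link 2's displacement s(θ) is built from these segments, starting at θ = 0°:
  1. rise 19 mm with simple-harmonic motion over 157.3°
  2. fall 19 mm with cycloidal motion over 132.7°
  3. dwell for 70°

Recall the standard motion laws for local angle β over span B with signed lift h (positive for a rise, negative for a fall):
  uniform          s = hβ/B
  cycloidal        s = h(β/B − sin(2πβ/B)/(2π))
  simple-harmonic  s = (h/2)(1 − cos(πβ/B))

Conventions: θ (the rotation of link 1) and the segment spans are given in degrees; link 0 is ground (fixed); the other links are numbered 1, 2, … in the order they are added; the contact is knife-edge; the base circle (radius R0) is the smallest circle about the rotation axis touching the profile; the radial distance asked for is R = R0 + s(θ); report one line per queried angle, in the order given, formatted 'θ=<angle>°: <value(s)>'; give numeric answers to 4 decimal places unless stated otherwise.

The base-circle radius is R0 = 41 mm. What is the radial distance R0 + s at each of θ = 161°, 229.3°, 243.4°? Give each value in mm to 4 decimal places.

segment 1 (0° to 157.3°, simple-harmonic, h = 19) is passed completely: s = 0.0000 + (19) = 19.0000
θ = 161° falls in segment 2 (157.3° to 290°, cycloidal, h = -19): β = 161 − 157.3 = 3.7°, B = 132.7°; Δs = -19·(0.0279 − sin(2π·0.0279)/(2π)) = -0.0027; s = 19.0000 − 0.0027 = 18.9973
θ = 229.3° falls in segment 2 (157.3° to 290°, cycloidal, h = -19): β = 229.3 − 157.3 = 72°, B = 132.7°; Δs = -19·(0.5426 − sin(2π·0.5426)/(2π)) = -11.1083; s = 19.0000 − 11.1083 = 7.8917
θ = 243.4° falls in segment 2 (157.3° to 290°, cycloidal, h = -19): β = 243.4 − 157.3 = 86.1°, B = 132.7°; Δs = -19·(0.6488 − sin(2π·0.6488)/(2π)) = -14.7611; s = 19.0000 − 14.7611 = 4.2389
θ=161°: R = R0 + s = 41 + 18.9973 = 59.9973
θ=229.3°: R = R0 + s = 41 + 7.8917 = 48.8917
θ=243.4°: R = R0 + s = 41 + 4.2389 = 45.2389

θ=161°: 59.9973
θ=229.3°: 48.8917
θ=243.4°: 45.2389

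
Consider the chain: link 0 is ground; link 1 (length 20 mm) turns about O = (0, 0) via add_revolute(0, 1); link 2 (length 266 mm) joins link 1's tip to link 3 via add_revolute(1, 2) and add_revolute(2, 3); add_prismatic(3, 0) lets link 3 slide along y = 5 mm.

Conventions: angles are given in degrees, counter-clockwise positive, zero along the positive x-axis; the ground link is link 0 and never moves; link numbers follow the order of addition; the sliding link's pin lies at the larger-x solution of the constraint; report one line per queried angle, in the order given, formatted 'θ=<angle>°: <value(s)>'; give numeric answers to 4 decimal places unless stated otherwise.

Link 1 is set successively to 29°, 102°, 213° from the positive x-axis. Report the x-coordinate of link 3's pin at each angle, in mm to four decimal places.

geometry: r = 20 mm, L = 266 mm, e = 5 mm
θ=29°: crank pin P = (r cos θ, r sin θ) = (17.492394, 9.696192)
θ=29°: h = r sin θ − e = 9.696192 − 5 = 4.696192
θ=29°: x = r cos θ + √(L² − h²) = 17.492394 + 265.958541 = 283.450936
θ=102°: crank pin P = (r cos θ, r sin θ) = (-4.158234, 19.562952)
θ=102°: h = r sin θ − e = 19.562952 − 5 = 14.562952
θ=102°: x = r cos θ + √(L² − h²) = -4.158234 + 265.601055 = 261.442821
θ=213°: crank pin P = (r cos θ, r sin θ) = (-16.773411, -10.892781)
θ=213°: h = r sin θ − e = -10.892781 − 5 = -15.892781
θ=213°: x = r cos θ + √(L² − h²) = -16.773411 + 265.524800 = 248.751389

θ=29°: 283.4509
θ=102°: 261.4428
θ=213°: 248.7514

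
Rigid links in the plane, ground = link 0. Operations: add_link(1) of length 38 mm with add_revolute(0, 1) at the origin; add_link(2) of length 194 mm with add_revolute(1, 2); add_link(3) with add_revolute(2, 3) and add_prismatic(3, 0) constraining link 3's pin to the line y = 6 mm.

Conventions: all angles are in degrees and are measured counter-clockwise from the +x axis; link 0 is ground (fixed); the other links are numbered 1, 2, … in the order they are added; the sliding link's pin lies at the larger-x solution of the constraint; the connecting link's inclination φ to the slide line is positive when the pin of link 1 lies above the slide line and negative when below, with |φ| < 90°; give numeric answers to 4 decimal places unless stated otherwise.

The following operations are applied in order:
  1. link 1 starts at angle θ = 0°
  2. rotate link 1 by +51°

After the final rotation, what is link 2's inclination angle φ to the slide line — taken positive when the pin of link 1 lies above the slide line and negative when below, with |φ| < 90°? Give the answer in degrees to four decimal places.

geometry: r = 38 mm, L = 194 mm, e = 6 mm; θ starts at 0°
rotate link 1 by +51°: θ ← 0° +51° = 51°
h = r sin θ − e = 29.531547 − 6 = 23.531547
sin φ = h / L = 23.531547 / 194 = 0.12129663
φ = arcsin(0.12129663) = 6.966941°

6.9669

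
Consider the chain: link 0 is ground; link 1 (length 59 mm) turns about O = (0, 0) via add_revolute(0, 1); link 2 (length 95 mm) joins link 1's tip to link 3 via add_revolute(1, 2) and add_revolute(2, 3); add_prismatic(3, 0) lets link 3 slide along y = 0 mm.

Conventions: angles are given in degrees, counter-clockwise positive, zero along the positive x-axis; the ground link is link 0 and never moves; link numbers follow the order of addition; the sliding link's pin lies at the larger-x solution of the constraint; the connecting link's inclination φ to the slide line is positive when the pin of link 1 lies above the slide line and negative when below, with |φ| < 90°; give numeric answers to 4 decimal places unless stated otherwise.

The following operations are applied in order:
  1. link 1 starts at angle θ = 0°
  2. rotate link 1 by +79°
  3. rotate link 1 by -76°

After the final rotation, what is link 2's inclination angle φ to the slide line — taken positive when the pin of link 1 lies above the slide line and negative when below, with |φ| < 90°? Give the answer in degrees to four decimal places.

geometry: r = 59 mm, L = 95 mm, e = 0 mm; θ starts at 0°
rotate link 1 by +79°: θ ← 0° +79° = 79°
rotate link 1 by -76°: θ ← 79° -76° = 3°
h = r sin θ − e = 3.087821 − 0 = 3.087821
sin φ = h / L = 3.087821 / 95 = 0.03250338
φ = arcsin(0.03250338) = 1.862635°

1.8626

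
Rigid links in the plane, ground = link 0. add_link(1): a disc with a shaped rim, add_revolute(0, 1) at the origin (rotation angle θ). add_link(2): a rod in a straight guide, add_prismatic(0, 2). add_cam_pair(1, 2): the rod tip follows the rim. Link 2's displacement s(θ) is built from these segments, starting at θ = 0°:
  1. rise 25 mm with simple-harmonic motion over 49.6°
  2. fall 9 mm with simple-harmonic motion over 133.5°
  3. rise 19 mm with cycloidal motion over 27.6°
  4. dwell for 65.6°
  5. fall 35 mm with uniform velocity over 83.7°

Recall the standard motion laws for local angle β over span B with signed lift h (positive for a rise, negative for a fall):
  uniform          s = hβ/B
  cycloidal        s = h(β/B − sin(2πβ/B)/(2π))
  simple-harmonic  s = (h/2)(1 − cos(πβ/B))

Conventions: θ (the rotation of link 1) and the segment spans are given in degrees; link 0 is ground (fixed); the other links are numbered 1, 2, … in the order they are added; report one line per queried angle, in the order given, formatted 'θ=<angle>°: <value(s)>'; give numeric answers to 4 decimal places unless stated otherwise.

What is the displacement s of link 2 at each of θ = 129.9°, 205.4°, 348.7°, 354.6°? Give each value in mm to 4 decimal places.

segment 1 (0° to 49.6°, simple-harmonic, h = 25) is passed completely: s = 0.0000 + (25) = 25.0000
θ = 129.9° falls in segment 2 (49.6° to 183.1°, simple-harmonic, h = -9): β = 129.9 − 49.6 = 80.3°, B = 133.5°; Δs = -9/2·(1 − cos(π·0.6015)) = -5.9107; s = 25.0000 − 5.9107 = 19.0893
segment 2 (49.6° to 183.1°, simple-harmonic, h = -9) is passed completely: s = 25.0000 + (-9) = 16.0000
θ = 205.4° falls in segment 3 (183.1° to 210.7°, cycloidal, h = 19): β = 205.4 − 183.1 = 22.3°, B = 27.6°; Δs = 19·(0.8080 − sin(2π·0.8080)/(2π)) = 18.1770; s = 16.0000 + 18.1770 = 34.1770
segment 3 (183.1° to 210.7°, cycloidal, h = 19) is passed completely: s = 16.0000 + (19) = 35.0000
segment 4 (210.7° to 276.3°, dwell): s unchanged at 35.0000
θ = 348.7° falls in segment 5 (276.3° to 360°, uniform, h = -35): β = 348.7 − 276.3 = 72.4°, B = 83.7°; Δs = -35·72.4/83.7 = -30.2748; s = 35.0000 − 30.2748 = 4.7252
θ = 354.6° falls in segment 5 (276.3° to 360°, uniform, h = -35): β = 354.6 − 276.3 = 78.3°, B = 83.7°; Δs = -35·78.3/83.7 = -32.7419; s = 35.0000 − 32.7419 = 2.2581

θ=129.9°: 19.0893
θ=205.4°: 34.1770
θ=348.7°: 4.7252
θ=354.6°: 2.2581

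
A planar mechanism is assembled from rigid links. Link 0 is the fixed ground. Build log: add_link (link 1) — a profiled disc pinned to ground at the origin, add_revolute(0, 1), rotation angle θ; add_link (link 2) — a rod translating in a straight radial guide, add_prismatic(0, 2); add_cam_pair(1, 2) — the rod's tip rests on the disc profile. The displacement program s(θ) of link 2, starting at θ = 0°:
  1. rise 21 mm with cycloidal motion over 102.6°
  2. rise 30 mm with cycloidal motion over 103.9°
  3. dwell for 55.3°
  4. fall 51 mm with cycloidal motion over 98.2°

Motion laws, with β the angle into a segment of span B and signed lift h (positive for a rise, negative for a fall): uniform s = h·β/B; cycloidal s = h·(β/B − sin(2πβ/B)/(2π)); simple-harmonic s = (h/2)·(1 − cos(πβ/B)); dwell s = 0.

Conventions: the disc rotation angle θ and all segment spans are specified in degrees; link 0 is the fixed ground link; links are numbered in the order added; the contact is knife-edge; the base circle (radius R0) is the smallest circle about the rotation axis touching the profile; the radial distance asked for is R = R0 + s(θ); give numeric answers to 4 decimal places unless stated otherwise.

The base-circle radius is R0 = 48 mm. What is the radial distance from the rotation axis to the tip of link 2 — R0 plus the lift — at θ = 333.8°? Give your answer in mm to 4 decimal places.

seg 1 [0°–102.6°] cycloidal, h=21: full span → s += 21 → s = 21.0000
seg 2 [102.6°–206.5°] cycloidal, h=30: full span → s += 30 → s = 51.0000
seg 3 [206.5°–261.8°] dwell: s stays 51.0000
seg 4 [261.8°–360°] cycloidal, h=-51: θ=333.8° here. β=72, B=98.2. -51·(0.7332 − sin(2π·0.7332)/(2π)) = -45.4648 → s = 5.5352
R = R0 + s = 48 + 5.5352 = 53.5352

53.5352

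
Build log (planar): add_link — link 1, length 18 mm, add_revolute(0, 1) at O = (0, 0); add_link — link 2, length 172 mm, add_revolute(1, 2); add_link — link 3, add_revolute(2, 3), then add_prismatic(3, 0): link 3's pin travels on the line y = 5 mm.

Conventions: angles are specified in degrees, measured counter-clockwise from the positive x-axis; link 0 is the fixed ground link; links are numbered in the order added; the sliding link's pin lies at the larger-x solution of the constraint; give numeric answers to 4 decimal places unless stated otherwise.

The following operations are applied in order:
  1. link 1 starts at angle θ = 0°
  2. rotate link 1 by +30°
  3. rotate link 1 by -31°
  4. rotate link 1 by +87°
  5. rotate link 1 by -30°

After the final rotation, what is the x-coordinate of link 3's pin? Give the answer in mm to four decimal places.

geometry: r = 18 mm, L = 172 mm, e = 5 mm; θ starts at 0°
rotate link 1 by +30°: θ ← 0° +30° = 30°
rotate link 1 by -31°: θ ← 30° -31° = -1°
rotate link 1 by +87°: θ ← -1° +87° = 86°
rotate link 1 by -30°: θ ← 86° -30° = 56°
crank pin P = (r cos θ, r sin θ) = (10.065472, 14.922676)
h = r sin θ − e = 14.922676 − 5 = 9.922676
x = r cos θ + √(L² − h²) = 10.065472 + 171.713542 = 181.779014

181.7790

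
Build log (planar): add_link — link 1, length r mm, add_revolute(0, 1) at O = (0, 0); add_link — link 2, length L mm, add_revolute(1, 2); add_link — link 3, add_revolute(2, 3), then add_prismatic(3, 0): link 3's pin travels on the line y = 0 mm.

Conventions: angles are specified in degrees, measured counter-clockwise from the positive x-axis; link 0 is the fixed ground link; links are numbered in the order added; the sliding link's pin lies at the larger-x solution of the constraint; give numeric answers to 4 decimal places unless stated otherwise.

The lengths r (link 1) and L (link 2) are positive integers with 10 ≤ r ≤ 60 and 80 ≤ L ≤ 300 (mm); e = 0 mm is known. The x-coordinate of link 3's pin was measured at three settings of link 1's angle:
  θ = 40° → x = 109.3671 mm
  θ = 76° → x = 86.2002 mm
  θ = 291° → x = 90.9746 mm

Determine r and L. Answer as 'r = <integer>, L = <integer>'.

constraint per measurement: (x − r cos θ)² + (r sin θ − e)² = L²
subtracting the θ₁ and θ₂ equations cancels the r² and L² terms:
r = (x₁² − x₂²) / (2[(x₁cos θ₁ + e sin θ₁) − (x₂cos θ₂ + e sin θ₂)]) = 35.9999 → r = 36
L² = (x₁ − r cos θ₁)² + (r sin θ₁ − e)² = 7224.9983 → L = 85.0000 → L = 85
check at θ₃=291°: x = 90.9746 (printed 90.9746) ✓

r = 36, L = 85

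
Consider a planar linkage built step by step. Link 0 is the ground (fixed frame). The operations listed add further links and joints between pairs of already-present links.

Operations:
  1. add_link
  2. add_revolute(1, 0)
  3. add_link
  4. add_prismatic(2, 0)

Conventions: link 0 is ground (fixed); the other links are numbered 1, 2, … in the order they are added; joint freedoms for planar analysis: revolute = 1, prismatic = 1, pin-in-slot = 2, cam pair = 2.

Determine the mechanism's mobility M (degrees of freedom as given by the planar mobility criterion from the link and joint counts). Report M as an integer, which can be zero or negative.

link 0 = ground. State L|J1|J2 = 1|0|0
+link1  2|0|0
R(1,0) f=1→J1  2|1|0
+link2  3|1|0
P(2,0) f=1→J1  3|2|0
M = 3(3−1)−2·2−0 = 6−4−0 = 2

M = 2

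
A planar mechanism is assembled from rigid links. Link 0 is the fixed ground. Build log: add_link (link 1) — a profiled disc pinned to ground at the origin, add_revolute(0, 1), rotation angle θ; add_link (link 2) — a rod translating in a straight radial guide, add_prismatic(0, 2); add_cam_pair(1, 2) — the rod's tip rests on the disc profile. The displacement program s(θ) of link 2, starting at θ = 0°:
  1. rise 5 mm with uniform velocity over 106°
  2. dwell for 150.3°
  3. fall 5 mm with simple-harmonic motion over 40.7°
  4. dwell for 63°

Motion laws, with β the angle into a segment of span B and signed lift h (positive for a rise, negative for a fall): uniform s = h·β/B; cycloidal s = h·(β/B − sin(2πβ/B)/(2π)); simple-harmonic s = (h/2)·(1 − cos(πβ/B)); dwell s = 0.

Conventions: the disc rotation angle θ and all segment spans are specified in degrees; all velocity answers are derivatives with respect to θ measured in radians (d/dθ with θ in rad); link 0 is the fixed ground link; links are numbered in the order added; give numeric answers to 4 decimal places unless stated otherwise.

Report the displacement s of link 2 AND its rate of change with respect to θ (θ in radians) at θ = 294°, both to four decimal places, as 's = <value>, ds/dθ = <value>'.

seg 1 [0°–106°] uniform, h=5: full span → s += 5 → s = 5.0000
seg 2 [106°–256.3°] dwell: s stays 5.0000
seg 3 [256.3°–297°] simple-harmonic, h=-5: θ=294° here. β=37.7, B=40.7. -5/2·(1 − cos(π·0.9263)) = -4.9333 → s = 0.0667
velocity in seg [256.3°–297°] (simple-harmonic), θ in radians: β = 37.7° = 0.6580 rad, B = 40.7° = 0.7103 rad; ds/dθ = (πh/(2B)) sin(πβ/B) = (π·(-5)/(2·0.7103)) sin(π·0.9263) = -2.537502 mm/rad

s = 0.0667, ds/dθ = -2.5375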